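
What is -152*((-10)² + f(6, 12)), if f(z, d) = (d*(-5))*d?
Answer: 94240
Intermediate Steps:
f(z, d) = -5*d² (f(z, d) = (-5*d)*d = -5*d²)
-152*((-10)² + f(6, 12)) = -152*((-10)² - 5*12²) = -152*(100 - 5*144) = -152*(100 - 720) = -152*(-620) = 94240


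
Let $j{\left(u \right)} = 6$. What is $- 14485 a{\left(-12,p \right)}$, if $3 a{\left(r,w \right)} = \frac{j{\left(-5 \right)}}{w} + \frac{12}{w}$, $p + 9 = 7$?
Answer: $43455$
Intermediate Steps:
$p = -2$ ($p = -9 + 7 = -2$)
$a{\left(r,w \right)} = \frac{6}{w}$ ($a{\left(r,w \right)} = \frac{\frac{6}{w} + \frac{12}{w}}{3} = \frac{18 \frac{1}{w}}{3} = \frac{6}{w}$)
$- 14485 a{\left(-12,p \right)} = - 14485 \frac{6}{-2} = - 14485 \cdot 6 \left(- \frac{1}{2}\right) = \left(-14485\right) \left(-3\right) = 43455$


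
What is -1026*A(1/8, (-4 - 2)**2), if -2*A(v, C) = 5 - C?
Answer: -15903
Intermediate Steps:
A(v, C) = -5/2 + C/2 (A(v, C) = -(5 - C)/2 = -5/2 + C/2)
-1026*A(1/8, (-4 - 2)**2) = -1026*(-5/2 + (-4 - 2)**2/2) = -1026*(-5/2 + (1/2)*(-6)**2) = -1026*(-5/2 + (1/2)*36) = -1026*(-5/2 + 18) = -1026*31/2 = -15903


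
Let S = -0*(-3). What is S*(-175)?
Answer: 0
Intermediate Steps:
S = 0 (S = -24*0 = 0)
S*(-175) = 0*(-175) = 0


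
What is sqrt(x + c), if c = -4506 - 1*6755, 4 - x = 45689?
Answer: I*sqrt(56946) ≈ 238.63*I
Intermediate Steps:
x = -45685 (x = 4 - 1*45689 = 4 - 45689 = -45685)
c = -11261 (c = -4506 - 6755 = -11261)
sqrt(x + c) = sqrt(-45685 - 11261) = sqrt(-56946) = I*sqrt(56946)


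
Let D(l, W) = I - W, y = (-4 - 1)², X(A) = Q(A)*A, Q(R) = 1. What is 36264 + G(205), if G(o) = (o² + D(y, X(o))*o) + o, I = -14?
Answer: 33599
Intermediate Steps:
X(A) = A (X(A) = 1*A = A)
y = 25 (y = (-5)² = 25)
D(l, W) = -14 - W
G(o) = o + o² + o*(-14 - o) (G(o) = (o² + (-14 - o)*o) + o = (o² + o*(-14 - o)) + o = o + o² + o*(-14 - o))
36264 + G(205) = 36264 - 13*205 = 36264 - 2665 = 33599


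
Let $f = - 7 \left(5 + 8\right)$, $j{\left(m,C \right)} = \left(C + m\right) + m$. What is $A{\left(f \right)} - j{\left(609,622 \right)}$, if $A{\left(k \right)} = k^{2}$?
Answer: $6441$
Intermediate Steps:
$j{\left(m,C \right)} = C + 2 m$
$f = -91$ ($f = \left(-7\right) 13 = -91$)
$A{\left(f \right)} - j{\left(609,622 \right)} = \left(-91\right)^{2} - \left(622 + 2 \cdot 609\right) = 8281 - \left(622 + 1218\right) = 8281 - 1840 = 6441$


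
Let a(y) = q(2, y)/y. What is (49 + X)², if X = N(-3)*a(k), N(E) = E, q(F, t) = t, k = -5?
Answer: 2116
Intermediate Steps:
a(y) = 1 (a(y) = y/y = 1)
X = -3 (X = -3*1 = -3)
(49 + X)² = (49 - 3)² = 46² = 2116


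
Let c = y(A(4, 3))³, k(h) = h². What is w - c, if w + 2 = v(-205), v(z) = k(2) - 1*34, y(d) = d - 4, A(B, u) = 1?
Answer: -5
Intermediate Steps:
y(d) = -4 + d
v(z) = -30 (v(z) = 2² - 1*34 = 4 - 34 = -30)
w = -32 (w = -2 - 30 = -32)
c = -27 (c = (-4 + 1)³ = (-3)³ = -27)
w - c = -32 - 1*(-27) = -32 + 27 = -5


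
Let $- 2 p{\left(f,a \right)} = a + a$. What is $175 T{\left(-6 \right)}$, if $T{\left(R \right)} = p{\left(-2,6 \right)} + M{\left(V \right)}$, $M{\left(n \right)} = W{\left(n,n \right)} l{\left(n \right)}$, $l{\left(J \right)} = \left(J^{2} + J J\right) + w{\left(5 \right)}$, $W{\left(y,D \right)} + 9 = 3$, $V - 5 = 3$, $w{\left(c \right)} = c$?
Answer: $-140700$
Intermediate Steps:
$p{\left(f,a \right)} = - a$ ($p{\left(f,a \right)} = - \frac{a + a}{2} = - \frac{2 a}{2} = - a$)
$V = 8$ ($V = 5 + 3 = 8$)
$W{\left(y,D \right)} = -6$ ($W{\left(y,D \right)} = -9 + 3 = -6$)
$l{\left(J \right)} = 5 + 2 J^{2}$ ($l{\left(J \right)} = \left(J^{2} + J J\right) + 5 = \left(J^{2} + J^{2}\right) + 5 = 2 J^{2} + 5 = 5 + 2 J^{2}$)
$M{\left(n \right)} = -30 - 12 n^{2}$ ($M{\left(n \right)} = - 6 \left(5 + 2 n^{2}\right) = -30 - 12 n^{2}$)
$T{\left(R \right)} = -804$ ($T{\left(R \right)} = \left(-1\right) 6 - \left(30 + 12 \cdot 8^{2}\right) = -6 - 798 = -804$)
$175 T{\left(-6 \right)} = 175 \left(-804\right) = -140700$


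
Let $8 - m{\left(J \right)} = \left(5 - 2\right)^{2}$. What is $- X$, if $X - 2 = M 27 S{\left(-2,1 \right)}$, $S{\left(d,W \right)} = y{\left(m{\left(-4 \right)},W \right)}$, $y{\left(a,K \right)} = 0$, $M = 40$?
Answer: $-2$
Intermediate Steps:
$m{\left(J \right)} = -1$ ($m{\left(J \right)} = 8 - \left(5 - 2\right)^{2} = 8 - 3^{2} = 8 - 9 = -1$)
$S{\left(d,W \right)} = 0$
$X = 2$ ($X = 2 + 40 \cdot 27 \cdot 0 = 2 + 1080 \cdot 0 = 2 + 0 = 2$)
$- X = \left(-1\right) 2 = -2$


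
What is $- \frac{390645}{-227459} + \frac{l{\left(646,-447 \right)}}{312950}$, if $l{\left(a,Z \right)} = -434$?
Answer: $\frac{61076817772}{35591647025} \approx 1.716$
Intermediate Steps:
$- \frac{390645}{-227459} + \frac{l{\left(646,-447 \right)}}{312950} = - \frac{390645}{-227459} - \frac{434}{312950} = \left(-390645\right) \left(- \frac{1}{227459}\right) - \frac{217}{156475} = \frac{390645}{227459} - \frac{217}{156475} = \frac{61076817772}{35591647025}$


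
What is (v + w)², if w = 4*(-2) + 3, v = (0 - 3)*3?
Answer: 196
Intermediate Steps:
v = -9 (v = -3*3 = -9)
w = -5 (w = -8 + 3 = -5)
(v + w)² = (-9 - 5)² = (-14)² = 196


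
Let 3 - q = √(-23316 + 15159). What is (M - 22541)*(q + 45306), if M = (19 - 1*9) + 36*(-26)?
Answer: -1063266303 + 23467*I*√8157 ≈ -1.0633e+9 + 2.1194e+6*I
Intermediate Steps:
M = -926 (M = (19 - 9) - 936 = 10 - 936 = -926)
q = 3 - I*√8157 (q = 3 - √(-23316 + 15159) = 3 - √(-8157) = 3 - I*√8157 ≈ 3.0 - 90.316*I)
(M - 22541)*(q + 45306) = (-926 - 22541)*((3 - I*√8157) + 45306) = -23467*(45309 - I*√8157) = -1063266303 + 23467*I*√8157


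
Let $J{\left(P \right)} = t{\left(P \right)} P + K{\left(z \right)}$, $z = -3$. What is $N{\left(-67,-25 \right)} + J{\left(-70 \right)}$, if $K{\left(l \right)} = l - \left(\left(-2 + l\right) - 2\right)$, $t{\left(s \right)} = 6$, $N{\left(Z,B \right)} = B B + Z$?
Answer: $142$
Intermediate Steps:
$N{\left(Z,B \right)} = Z + B^{2}$ ($N{\left(Z,B \right)} = B^{2} + Z = Z + B^{2}$)
$K{\left(l \right)} = 4$ ($K{\left(l \right)} = l - \left(\left(-2 + l\right) - 2\right) = l - \left(-4 + l\right) = 4$)
$J{\left(P \right)} = 4 + 6 P$ ($J{\left(P \right)} = 6 P + 4 = 4 + 6 P$)
$N{\left(-67,-25 \right)} + J{\left(-70 \right)} = \left(-67 + \left(-25\right)^{2}\right) + \left(4 + 6 \left(-70\right)\right) = \left(-67 + 625\right) + \left(4 - 420\right) = 558 - 416 = 142$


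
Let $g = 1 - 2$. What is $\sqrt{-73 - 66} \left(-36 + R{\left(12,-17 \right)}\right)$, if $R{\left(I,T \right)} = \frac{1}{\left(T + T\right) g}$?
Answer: $- \frac{1223 i \sqrt{139}}{34} \approx - 424.09 i$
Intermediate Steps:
$g = -1$ ($g = 1 - 2 = -1$)
$R{\left(I,T \right)} = - \frac{1}{2 T}$ ($R{\left(I,T \right)} = \frac{1}{\left(T + T\right) \left(-1\right)} = \frac{1}{2 T} \left(-1\right) = - \frac{1}{2 T}$)
$\sqrt{-73 - 66} \left(-36 + R{\left(12,-17 \right)}\right) = \sqrt{-73 - 66} \left(-36 - \frac{1}{2 \left(-17\right)}\right) = \sqrt{-139} \left(-36 - - \frac{1}{34}\right) = i \sqrt{139} \left(-36 + \frac{1}{34}\right) = i \sqrt{139} \left(- \frac{1223}{34}\right) = - \frac{1223 i \sqrt{139}}{34}$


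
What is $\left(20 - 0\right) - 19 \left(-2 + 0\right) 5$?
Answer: $210$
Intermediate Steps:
$\left(20 - 0\right) - 19 \left(-2 + 0\right) 5 = \left(20 + 0\right) - 19 \left(\left(-2\right) 5\right) = 20 - -190 = 20 + 190 = 210$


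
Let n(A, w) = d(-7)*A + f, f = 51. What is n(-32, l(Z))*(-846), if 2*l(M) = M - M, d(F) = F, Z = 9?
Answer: -232650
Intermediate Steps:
l(M) = 0 (l(M) = (M - M)/2 = (½)*0 = 0)
n(A, w) = 51 - 7*A (n(A, w) = -7*A + 51 = 51 - 7*A)
n(-32, l(Z))*(-846) = (51 - 7*(-32))*(-846) = (51 + 224)*(-846) = 275*(-846) = -232650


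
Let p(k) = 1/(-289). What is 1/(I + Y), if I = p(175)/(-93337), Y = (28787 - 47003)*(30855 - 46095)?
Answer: 26974393/7488410873613121 ≈ 3.6022e-9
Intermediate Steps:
p(k) = -1/289
Y = 277611840 (Y = -18216*(-15240) = 277611840)
I = 1/26974393 (I = -1/289/(-93337) = -1/289*(-1/93337) = 1/26974393 ≈ 3.7072e-8)
1/(I + Y) = 1/(1/26974393 + 277611840) = 1/(7488410873613121/26974393) = 26974393/7488410873613121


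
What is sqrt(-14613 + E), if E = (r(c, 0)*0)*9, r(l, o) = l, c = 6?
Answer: I*sqrt(14613) ≈ 120.88*I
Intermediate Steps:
E = 0 (E = (6*0)*9 = 0*9 = 0)
sqrt(-14613 + E) = sqrt(-14613 + 0) = sqrt(-14613) = I*sqrt(14613)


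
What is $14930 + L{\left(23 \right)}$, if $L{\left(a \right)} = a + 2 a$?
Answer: $14999$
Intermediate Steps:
$L{\left(a \right)} = 3 a$
$14930 + L{\left(23 \right)} = 14930 + 3 \cdot 23 = 14930 + 69 = 14999$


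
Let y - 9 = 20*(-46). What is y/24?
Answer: -911/24 ≈ -37.958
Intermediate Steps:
y = -911 (y = 9 + 20*(-46) = 9 - 920 = -911)
y/24 = -911/24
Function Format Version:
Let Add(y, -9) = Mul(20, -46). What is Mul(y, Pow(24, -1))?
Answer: Rational(-911, 24) ≈ -37.958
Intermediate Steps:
y = -911 (y = Add(9, Mul(20, -46)) = Add(9, -920) = -911)
Mul(y, Pow(24, -1)) = Mul(-911, Pow(24, -1)) = Mul(-911, Rational(1, 24)) = Rational(-911, 24)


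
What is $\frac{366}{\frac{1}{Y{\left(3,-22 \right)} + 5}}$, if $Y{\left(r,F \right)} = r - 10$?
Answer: $-732$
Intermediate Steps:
$Y{\left(r,F \right)} = -10 + r$ ($Y{\left(r,F \right)} = r - 10 = -10 + r$)
$\frac{366}{\frac{1}{Y{\left(3,-22 \right)} + 5}} = \frac{366}{\frac{1}{\left(-10 + 3\right) + 5}} = \frac{366}{\frac{1}{-7 + 5}} = \frac{366}{\frac{1}{-2}} = \frac{366}{- \frac{1}{2}} = 366 \left(-2\right) = -732$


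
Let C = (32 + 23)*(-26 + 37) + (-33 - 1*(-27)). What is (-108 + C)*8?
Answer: 3928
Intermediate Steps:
C = 599 (C = 55*11 + (-33 + 27) = 605 - 6 = 599)
(-108 + C)*8 = (-108 + 599)*8 = 491*8 = 3928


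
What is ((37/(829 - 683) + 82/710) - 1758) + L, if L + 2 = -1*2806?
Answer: -236636659/51830 ≈ -4565.6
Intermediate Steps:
L = -2808 (L = -2 - 1*2806 = -2 - 2806 = -2808)
((37/(829 - 683) + 82/710) - 1758) + L = ((37/(829 - 683) + 82/710) - 1758) - 2808 = ((37/146 + 82*(1/710)) - 1758) - 2808 = ((37*(1/146) + 41/355) - 1758) - 2808 = ((37/146 + 41/355) - 1758) - 2808 = (19121/51830 - 1758) - 2808 = -91098019/51830 - 2808 = -236636659/51830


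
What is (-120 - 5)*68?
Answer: -8500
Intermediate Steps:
(-120 - 5)*68 = -125*68 = -8500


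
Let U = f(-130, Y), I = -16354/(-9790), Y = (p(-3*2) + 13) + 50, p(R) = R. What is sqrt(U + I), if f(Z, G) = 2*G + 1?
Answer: 19*sqrt(7743890)/4895 ≈ 10.801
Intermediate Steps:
Y = 57 (Y = (-3*2 + 13) + 50 = (-6 + 13) + 50 = 7 + 50 = 57)
I = 8177/4895 (I = -16354*(-1/9790) = 8177/4895 ≈ 1.6705)
f(Z, G) = 1 + 2*G
U = 115 (U = 1 + 2*57 = 1 + 114 = 115)
sqrt(U + I) = sqrt(115 + 8177/4895) = sqrt(571102/4895) = 19*sqrt(7743890)/4895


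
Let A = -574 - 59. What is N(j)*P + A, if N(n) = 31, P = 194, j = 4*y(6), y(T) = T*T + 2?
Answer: 5381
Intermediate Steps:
y(T) = 2 + T**2 (y(T) = T**2 + 2 = 2 + T**2)
A = -633
j = 152 (j = 4*(2 + 6**2) = 4*(2 + 36) = 4*38 = 152)
N(j)*P + A = 31*194 - 633 = 6014 - 633 = 5381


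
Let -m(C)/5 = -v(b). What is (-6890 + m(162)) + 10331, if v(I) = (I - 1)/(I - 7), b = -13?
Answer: 6889/2 ≈ 3444.5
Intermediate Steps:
v(I) = (-1 + I)/(-7 + I)
m(C) = 7/2 (m(C) = -(-5)*(-1 - 13)/(-7 - 13) = -(-5)*-14/(-20) = -(-5)*(-1/20*(-14)) = -(-5)*7/10 = -5*(-7/10) = 7/2)
(-6890 + m(162)) + 10331 = (-6890 + 7/2) + 10331 = -13773/2 + 10331 = 6889/2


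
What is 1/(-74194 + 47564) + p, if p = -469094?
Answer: -12491973221/26630 ≈ -4.6909e+5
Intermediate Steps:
1/(-74194 + 47564) + p = 1/(-74194 + 47564) - 469094 = 1/(-26630) - 469094 = -1/26630 - 469094 = -12491973221/26630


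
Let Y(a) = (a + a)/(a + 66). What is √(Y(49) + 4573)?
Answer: √60489195/115 ≈ 67.630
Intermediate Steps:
Y(a) = 2*a/(66 + a) (Y(a) = (2*a)/(66 + a) = 2*a/(66 + a))
√(Y(49) + 4573) = √(2*49/(66 + 49) + 4573) = √(2*49/115 + 4573) = √(2*49*(1/115) + 4573) = √(98/115 + 4573) = √(525993/115) = √60489195/115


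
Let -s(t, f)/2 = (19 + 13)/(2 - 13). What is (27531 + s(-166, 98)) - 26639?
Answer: 9876/11 ≈ 897.82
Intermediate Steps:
s(t, f) = 64/11 (s(t, f) = -2*(19 + 13)/(2 - 13) = -64/(-11) = -64*(-1)/11 = -2*(-32/11) = 64/11)
(27531 + s(-166, 98)) - 26639 = (27531 + 64/11) - 26639 = 302905/11 - 26639 = 9876/11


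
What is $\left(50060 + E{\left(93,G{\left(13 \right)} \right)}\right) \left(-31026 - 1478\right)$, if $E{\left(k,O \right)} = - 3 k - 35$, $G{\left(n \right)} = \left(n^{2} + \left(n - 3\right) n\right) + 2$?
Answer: $-1616943984$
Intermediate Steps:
$G{\left(n \right)} = 2 + n^{2} + n \left(-3 + n\right)$ ($G{\left(n \right)} = \left(n^{2} + \left(-3 + n\right) n\right) + 2 = \left(n^{2} + n \left(-3 + n\right)\right) + 2 = 2 + n^{2} + n \left(-3 + n\right)$)
$E{\left(k,O \right)} = -35 - 3 k$
$\left(50060 + E{\left(93,G{\left(13 \right)} \right)}\right) \left(-31026 - 1478\right) = \left(50060 - 314\right) \left(-31026 - 1478\right) = \left(50060 - 314\right) \left(-32504\right) = 49746 \left(-32504\right) = -1616943984$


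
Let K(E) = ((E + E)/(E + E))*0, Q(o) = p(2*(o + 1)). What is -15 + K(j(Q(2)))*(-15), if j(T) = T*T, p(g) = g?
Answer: -15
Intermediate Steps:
Q(o) = 2 + 2*o (Q(o) = 2*(o + 1) = 2*(1 + o) = 2 + 2*o)
j(T) = T**2
K(E) = 0 (K(E) = ((2*E)/((2*E)))*0 = ((2*E)*(1/(2*E)))*0 = 1*0 = 0)
-15 + K(j(Q(2)))*(-15) = -15 + 0*(-15) = -15 + 0 = -15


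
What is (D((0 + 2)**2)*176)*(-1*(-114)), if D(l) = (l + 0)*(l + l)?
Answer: 642048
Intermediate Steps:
D(l) = 2*l**2 (D(l) = l*(2*l) = 2*l**2)
(D((0 + 2)**2)*176)*(-1*(-114)) = ((2*((0 + 2)**2)**2)*176)*(-1*(-114)) = ((2*(2**2)**2)*176)*114 = ((2*4**2)*176)*114 = ((2*16)*176)*114 = (32*176)*114 = 5632*114 = 642048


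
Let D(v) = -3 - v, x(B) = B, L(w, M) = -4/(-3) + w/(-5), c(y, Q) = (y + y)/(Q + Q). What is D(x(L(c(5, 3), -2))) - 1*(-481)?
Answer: 477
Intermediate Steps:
c(y, Q) = y/Q (c(y, Q) = (2*y)/((2*Q)) = (2*y)*(1/(2*Q)) = y/Q)
L(w, M) = 4/3 - w/5 (L(w, M) = -4*(-⅓) + w*(-⅕) = 4/3 - w/5)
D(x(L(c(5, 3), -2))) - 1*(-481) = (-3 - (4/3 - 1/3)) - 1*(-481) = (-3 - (4/3 - 1/3)) + 481 = (-3 - (4/3 - ⅕*5/3)) + 481 = (-3 - (4/3 - ⅓)) + 481 = (-3 - 1*1) + 481 = (-3 - 1) + 481 = -4 + 481 = 477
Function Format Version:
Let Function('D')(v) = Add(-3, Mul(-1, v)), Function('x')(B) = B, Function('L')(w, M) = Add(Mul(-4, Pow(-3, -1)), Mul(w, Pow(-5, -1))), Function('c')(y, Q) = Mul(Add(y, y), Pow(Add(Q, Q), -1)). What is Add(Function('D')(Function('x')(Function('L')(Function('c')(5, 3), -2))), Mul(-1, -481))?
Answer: 477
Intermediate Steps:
Function('c')(y, Q) = Mul(y, Pow(Q, -1)) (Function('c')(y, Q) = Mul(Mul(2, y), Pow(Mul(2, Q), -1)) = Mul(Mul(2, y), Mul(Rational(1, 2), Pow(Q, -1))) = Mul(y, Pow(Q, -1)))
Function('L')(w, M) = Add(Rational(4, 3), Mul(Rational(-1, 5), w)) (Function('L')(w, M) = Add(Mul(-4, Rational(-1, 3)), Mul(w, Rational(-1, 5))) = Add(Rational(4, 3), Mul(Rational(-1, 5), w)))
Add(Function('D')(Function('x')(Function('L')(Function('c')(5, 3), -2))), Mul(-1, -481)) = Add(Add(-3, Mul(-1, Add(Rational(4, 3), Mul(Rational(-1, 5), Mul(5, Pow(3, -1)))))), Mul(-1, -481)) = Add(Add(-3, Mul(-1, Add(Rational(4, 3), Mul(Rational(-1, 5), Mul(5, Rational(1, 3)))))), 481) = Add(Add(-3, Mul(-1, Add(Rational(4, 3), Mul(Rational(-1, 5), Rational(5, 3))))), 481) = Add(Add(-3, Mul(-1, Add(Rational(4, 3), Rational(-1, 3)))), 481) = Add(Add(-3, Mul(-1, 1)), 481) = Add(Add(-3, -1), 481) = Add(-4, 481) = 477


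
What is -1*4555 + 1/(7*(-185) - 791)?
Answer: -9501731/2086 ≈ -4555.0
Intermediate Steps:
-1*4555 + 1/(7*(-185) - 791) = -4555 + 1/(-1295 - 791) = -4555 + 1/(-2086) = -4555 - 1/2086 = -9501731/2086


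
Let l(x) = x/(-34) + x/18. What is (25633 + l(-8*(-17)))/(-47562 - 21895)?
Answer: -230729/625113 ≈ -0.36910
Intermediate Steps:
l(x) = 4*x/153 (l(x) = x*(-1/34) + x*(1/18) = -x/34 + x/18 = 4*x/153)
(25633 + l(-8*(-17)))/(-47562 - 21895) = (25633 + 4*(-8*(-17))/153)/(-47562 - 21895) = (25633 + (4/153)*136)/(-69457) = (25633 + 32/9)*(-1/69457) = (230729/9)*(-1/69457) = -230729/625113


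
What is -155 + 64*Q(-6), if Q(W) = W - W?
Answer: -155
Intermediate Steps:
Q(W) = 0
-155 + 64*Q(-6) = -155 + 64*0 = -155 + 0 = -155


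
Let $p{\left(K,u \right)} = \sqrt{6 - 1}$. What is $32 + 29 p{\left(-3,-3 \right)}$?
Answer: $32 + 29 \sqrt{5} \approx 96.846$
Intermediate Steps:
$p{\left(K,u \right)} = \sqrt{5}$
$32 + 29 p{\left(-3,-3 \right)} = 32 + 29 \sqrt{5}$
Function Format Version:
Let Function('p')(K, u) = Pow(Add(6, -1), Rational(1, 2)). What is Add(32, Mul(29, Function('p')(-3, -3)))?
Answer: Add(32, Mul(29, Pow(5, Rational(1, 2)))) ≈ 96.846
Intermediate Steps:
Function('p')(K, u) = Pow(5, Rational(1, 2))
Add(32, Mul(29, Function('p')(-3, -3))) = Add(32, Mul(29, Pow(5, Rational(1, 2))))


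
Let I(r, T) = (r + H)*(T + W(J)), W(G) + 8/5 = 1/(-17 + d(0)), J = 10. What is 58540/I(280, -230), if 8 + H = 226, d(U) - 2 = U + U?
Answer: -5854/11537 ≈ -0.50741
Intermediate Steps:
d(U) = 2 + 2*U (d(U) = 2 + (U + U) = 2 + 2*U)
W(G) = -5/3 (W(G) = -8/5 + 1/(-17 + (2 + 2*0)) = -8/5 + 1/(-17 + (2 + 0)) = -8/5 + 1/(-17 + 2) = -8/5 + 1/(-15) = -8/5 - 1/15 = -5/3)
H = 218 (H = -8 + 226 = 218)
I(r, T) = (218 + r)*(-5/3 + T) (I(r, T) = (r + 218)*(T - 5/3) = (218 + r)*(-5/3 + T))
58540/I(280, -230) = 58540/(-1090/3 + 218*(-230) - 5/3*280 - 230*280) = 58540/(-1090/3 - 50140 - 1400/3 - 64400) = 58540/(-115370) = 58540*(-1/115370) = -5854/11537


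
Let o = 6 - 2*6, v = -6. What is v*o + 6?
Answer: 42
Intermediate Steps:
o = -6 (o = 6 - 12 = -6)
v*o + 6 = -6*(-6) + 6 = 36 + 6 = 42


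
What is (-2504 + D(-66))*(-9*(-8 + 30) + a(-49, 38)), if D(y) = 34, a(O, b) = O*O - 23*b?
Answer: -3282630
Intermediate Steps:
a(O, b) = O**2 - 23*b
(-2504 + D(-66))*(-9*(-8 + 30) + a(-49, 38)) = (-2504 + 34)*(-9*(-8 + 30) + ((-49)**2 - 23*38)) = -2470*(-9*22 + (2401 - 874)) = -2470*(-198 + 1527) = -2470*1329 = -3282630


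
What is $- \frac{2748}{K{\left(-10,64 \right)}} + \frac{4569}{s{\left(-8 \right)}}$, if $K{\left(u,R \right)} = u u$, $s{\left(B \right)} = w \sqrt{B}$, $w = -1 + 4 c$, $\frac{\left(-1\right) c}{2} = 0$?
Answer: $- \frac{687}{25} + \frac{4569 i \sqrt{2}}{4} \approx -27.48 + 1615.4 i$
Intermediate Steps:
$c = 0$ ($c = \left(-2\right) 0 = 0$)
$w = -1$ ($w = -1 + 4 \cdot 0 = -1 + 0 = -1$)
$s{\left(B \right)} = - \sqrt{B}$
$K{\left(u,R \right)} = u^{2}$
$- \frac{2748}{K{\left(-10,64 \right)}} + \frac{4569}{s{\left(-8 \right)}} = - \frac{2748}{\left(-10\right)^{2}} + \frac{4569}{\left(-1\right) \sqrt{-8}} = - \frac{2748}{100} + \frac{4569}{\left(-1\right) 2 i \sqrt{2}} = \left(-2748\right) \frac{1}{100} + \frac{4569}{\left(-2\right) i \sqrt{2}} = - \frac{687}{25} + 4569 \frac{i \sqrt{2}}{4} = - \frac{687}{25} + \frac{4569 i \sqrt{2}}{4}$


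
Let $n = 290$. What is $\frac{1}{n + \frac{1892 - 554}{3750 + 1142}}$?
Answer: $\frac{2446}{710009} \approx 0.003445$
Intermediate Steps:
$\frac{1}{n + \frac{1892 - 554}{3750 + 1142}} = \frac{1}{290 + \frac{1892 - 554}{3750 + 1142}} = \frac{1}{290 + \frac{1338}{4892}} = \frac{1}{290 + 1338 \cdot \frac{1}{4892}} = \frac{1}{290 + \frac{669}{2446}} = \frac{1}{\frac{710009}{2446}} = \frac{2446}{710009}$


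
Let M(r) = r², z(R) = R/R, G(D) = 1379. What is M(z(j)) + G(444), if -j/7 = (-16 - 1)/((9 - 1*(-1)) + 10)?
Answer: 1380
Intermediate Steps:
j = 119/20 (j = -7*(-16 - 1)/((9 - 1*(-1)) + 10) = -(-119)/((9 + 1) + 10) = -(-119)/(10 + 10) = -(-119)/20 = -7*(-17/20) = 119/20 ≈ 5.9500)
z(R) = 1
M(z(j)) + G(444) = 1² + 1379 = 1 + 1379 = 1380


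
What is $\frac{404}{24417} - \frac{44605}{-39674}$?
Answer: $\frac{1105148581}{968720058} \approx 1.1408$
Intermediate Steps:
$\frac{404}{24417} - \frac{44605}{-39674} = 404 \cdot \frac{1}{24417} - - \frac{44605}{39674} = \frac{404}{24417} + \frac{44605}{39674} = \frac{1105148581}{968720058}$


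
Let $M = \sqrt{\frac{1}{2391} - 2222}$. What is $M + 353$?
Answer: $353 + \frac{i \sqrt{12702907191}}{2391} \approx 353.0 + 47.138 i$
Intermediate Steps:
$M = \frac{i \sqrt{12702907191}}{2391}$ ($M = \sqrt{\frac{1}{2391} - 2222} = \sqrt{- \frac{5312801}{2391}} = \frac{i \sqrt{12702907191}}{2391} \approx 47.138 i$)
$M + 353 = \frac{i \sqrt{12702907191}}{2391} + 353 = 353 + \frac{i \sqrt{12702907191}}{2391}$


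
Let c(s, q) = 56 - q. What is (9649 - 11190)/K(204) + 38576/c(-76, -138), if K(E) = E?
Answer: 3785275/19788 ≈ 191.29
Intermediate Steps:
(9649 - 11190)/K(204) + 38576/c(-76, -138) = (9649 - 11190)/204 + 38576/(56 - 1*(-138)) = -1541*1/204 + 38576/(56 + 138) = -1541/204 + 38576/194 = -1541/204 + 38576*(1/194) = -1541/204 + 19288/97 = 3785275/19788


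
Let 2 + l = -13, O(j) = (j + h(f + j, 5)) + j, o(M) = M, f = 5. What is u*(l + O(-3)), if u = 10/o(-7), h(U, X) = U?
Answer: 190/7 ≈ 27.143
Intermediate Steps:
O(j) = 5 + 3*j (O(j) = (j + (5 + j)) + j = (5 + 2*j) + j = 5 + 3*j)
l = -15 (l = -2 - 13 = -15)
u = -10/7 (u = 10/(-7) = 10*(-⅐) = -10/7 ≈ -1.4286)
u*(l + O(-3)) = -10*(-15 + (5 + 3*(-3)))/7 = -10*(-15 + (5 - 9))/7 = -10*(-15 - 4)/7 = -10/7*(-19) = 190/7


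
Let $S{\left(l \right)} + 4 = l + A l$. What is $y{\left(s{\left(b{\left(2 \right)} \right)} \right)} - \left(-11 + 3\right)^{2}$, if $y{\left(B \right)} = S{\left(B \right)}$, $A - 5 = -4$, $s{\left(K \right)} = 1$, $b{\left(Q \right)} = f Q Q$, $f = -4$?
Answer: $-66$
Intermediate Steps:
$b{\left(Q \right)} = - 4 Q^{2}$ ($b{\left(Q \right)} = - 4 Q Q = - 4 Q^{2}$)
$A = 1$ ($A = 5 - 4 = 1$)
$S{\left(l \right)} = -4 + 2 l$ ($S{\left(l \right)} = -4 + \left(l + 1 l\right) = -4 + \left(l + l\right) = -4 + 2 l$)
$y{\left(B \right)} = -4 + 2 B$
$y{\left(s{\left(b{\left(2 \right)} \right)} \right)} - \left(-11 + 3\right)^{2} = \left(-4 + 2 \cdot 1\right) - \left(-11 + 3\right)^{2} = \left(-4 + 2\right) - \left(-8\right)^{2} = -2 - 64 = -66$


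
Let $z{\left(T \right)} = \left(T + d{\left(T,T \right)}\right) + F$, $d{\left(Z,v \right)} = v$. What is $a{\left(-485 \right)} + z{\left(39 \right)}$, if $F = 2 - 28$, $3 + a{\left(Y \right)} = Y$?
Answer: $-436$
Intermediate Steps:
$a{\left(Y \right)} = -3 + Y$
$F = -26$ ($F = 2 - 28 = -26$)
$z{\left(T \right)} = -26 + 2 T$ ($z{\left(T \right)} = \left(T + T\right) - 26 = 2 T - 26 = -26 + 2 T$)
$a{\left(-485 \right)} + z{\left(39 \right)} = \left(-3 - 485\right) + \left(-26 + 2 \cdot 39\right) = -488 + \left(-26 + 78\right) = -488 + 52 = -436$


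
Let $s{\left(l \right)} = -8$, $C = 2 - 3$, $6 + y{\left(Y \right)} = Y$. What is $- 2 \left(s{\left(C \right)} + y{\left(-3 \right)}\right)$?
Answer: $34$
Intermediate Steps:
$y{\left(Y \right)} = -6 + Y$
$C = -1$ ($C = 2 - 3 = -1$)
$- 2 \left(s{\left(C \right)} + y{\left(-3 \right)}\right) = - 2 \left(-8 - 9\right) = \left(-2\right) \left(-17\right) = 34$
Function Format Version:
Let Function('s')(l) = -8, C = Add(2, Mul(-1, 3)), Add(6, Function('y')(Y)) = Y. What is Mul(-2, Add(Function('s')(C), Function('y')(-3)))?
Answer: 34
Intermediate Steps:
Function('y')(Y) = Add(-6, Y)
C = -1 (C = Add(2, -3) = -1)
Mul(-2, Add(Function('s')(C), Function('y')(-3))) = Mul(-2, Add(-8, Add(-6, -3))) = Mul(-2, Add(-8, -9)) = Mul(-2, -17) = 34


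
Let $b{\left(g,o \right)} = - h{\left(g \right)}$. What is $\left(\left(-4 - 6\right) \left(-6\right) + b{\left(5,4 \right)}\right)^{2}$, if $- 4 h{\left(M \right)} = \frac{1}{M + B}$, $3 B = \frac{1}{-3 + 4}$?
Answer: $\frac{14768649}{4096} \approx 3605.6$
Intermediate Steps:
$B = \frac{1}{3}$ ($B = \frac{1}{3 \left(-3 + 4\right)} = \frac{1}{3 \cdot 1} = \frac{1}{3} \cdot 1 = \frac{1}{3} \approx 0.33333$)
$h{\left(M \right)} = - \frac{1}{4 \left(\frac{1}{3} + M\right)}$ ($h{\left(M \right)} = - \frac{1}{4 \left(M + \frac{1}{3}\right)} = - \frac{1}{4 \left(\frac{1}{3} + M\right)}$)
$b{\left(g,o \right)} = \frac{3}{4 + 12 g}$ ($b{\left(g,o \right)} = - \frac{-3}{4 + 12 g} = \frac{3}{4 + 12 g}$)
$\left(\left(-4 - 6\right) \left(-6\right) + b{\left(5,4 \right)}\right)^{2} = \left(\left(-4 - 6\right) \left(-6\right) + \frac{3}{4 \left(1 + 3 \cdot 5\right)}\right)^{2} = \left(\left(-10\right) \left(-6\right) + \frac{3}{4 \left(1 + 15\right)}\right)^{2} = \left(60 + \frac{3}{4 \cdot 16}\right)^{2} = \left(60 + \frac{3}{4} \cdot \frac{1}{16}\right)^{2} = \left(60 + \frac{3}{64}\right)^{2} = \left(\frac{3843}{64}\right)^{2} = \frac{14768649}{4096}$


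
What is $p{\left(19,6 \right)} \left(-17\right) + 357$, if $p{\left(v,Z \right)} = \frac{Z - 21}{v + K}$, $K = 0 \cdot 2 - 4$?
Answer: $374$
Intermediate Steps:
$K = -4$ ($K = 0 - 4 = -4$)
$p{\left(v,Z \right)} = \frac{-21 + Z}{-4 + v}$ ($p{\left(v,Z \right)} = \frac{Z - 21}{v - 4} = \frac{-21 + Z}{-4 + v}$)
$p{\left(19,6 \right)} \left(-17\right) + 357 = \frac{-21 + 6}{-4 + 19} \left(-17\right) + 357 = \frac{1}{15} \left(-15\right) \left(-17\right) + 357 = \left(-1\right) \left(-17\right) + 357 = 17 + 357 = 374$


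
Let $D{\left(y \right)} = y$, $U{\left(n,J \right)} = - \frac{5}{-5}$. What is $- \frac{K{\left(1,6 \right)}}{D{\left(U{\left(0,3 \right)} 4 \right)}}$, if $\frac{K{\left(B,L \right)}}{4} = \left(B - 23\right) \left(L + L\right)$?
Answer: $264$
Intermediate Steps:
$U{\left(n,J \right)} = 1$ ($U{\left(n,J \right)} = \left(-5\right) \left(- \frac{1}{5}\right) = 1$)
$K{\left(B,L \right)} = 8 L \left(-23 + B\right)$ ($K{\left(B,L \right)} = 4 \left(B - 23\right) \left(L + L\right) = 4 \left(-23 + B\right) 2 L = 4 \cdot 2 L \left(-23 + B\right) = 8 L \left(-23 + B\right)$)
$- \frac{K{\left(1,6 \right)}}{D{\left(U{\left(0,3 \right)} 4 \right)}} = - \frac{8 \cdot 6 \left(-23 + 1\right)}{1 \cdot 4} = - \frac{8 \cdot 6 \left(-22\right)}{4} = - \frac{-1056}{4} = \left(-1\right) \left(-264\right) = 264$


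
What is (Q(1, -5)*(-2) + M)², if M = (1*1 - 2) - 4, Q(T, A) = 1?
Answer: 49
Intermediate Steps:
M = -5 (M = (1 - 2) - 4 = -1 - 4 = -5)
(Q(1, -5)*(-2) + M)² = (1*(-2) - 5)² = (-2 - 5)² = (-7)² = 49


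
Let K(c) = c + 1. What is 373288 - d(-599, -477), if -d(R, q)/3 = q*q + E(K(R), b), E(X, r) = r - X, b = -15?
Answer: 1057624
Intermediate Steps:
K(c) = 1 + c
d(R, q) = 48 - 3*q² + 3*R (d(R, q) = -3*(q*q + (-15 - (1 + R))) = -3*(q² + (-15 + (-1 - R))) = -3*(q² + (-16 - R)) = -3*(-16 + q² - R) = 48 - 3*q² + 3*R)
373288 - d(-599, -477) = 373288 - (48 - 3*(-477)² + 3*(-599)) = 373288 - (48 - 3*227529 - 1797) = 373288 - (48 - 682587 - 1797) = 373288 - 1*(-684336) = 373288 + 684336 = 1057624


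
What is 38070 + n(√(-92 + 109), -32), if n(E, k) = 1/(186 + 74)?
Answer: 9898201/260 ≈ 38070.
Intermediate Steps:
n(E, k) = 1/260
38070 + n(√(-92 + 109), -32) = 38070 + 1/260 = 9898201/260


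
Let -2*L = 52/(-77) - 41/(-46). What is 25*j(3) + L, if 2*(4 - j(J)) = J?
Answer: 441985/7084 ≈ 62.392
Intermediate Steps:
L = -765/7084 (L = -(52/(-77) - 41/(-46))/2 = -(52*(-1/77) - 41*(-1/46))/2 = -(-52/77 + 41/46)/2 = -1/2*765/3542 = -765/7084 ≈ -0.10799)
j(J) = 4 - J/2
25*j(3) + L = 25*(4 - 1/2*3) - 765/7084 = 25*(4 - 3/2) - 765/7084 = 25*(5/2) - 765/7084 = 125/2 - 765/7084 = 441985/7084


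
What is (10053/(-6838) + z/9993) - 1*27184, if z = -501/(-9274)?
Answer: -1435647032939771/52809350893 ≈ -27185.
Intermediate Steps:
z = 501/9274 (z = -501*(-1/9274) = 501/9274 ≈ 0.054022)
(10053/(-6838) + z/9993) - 1*27184 = (10053/(-6838) + (501/9274)/9993) - 1*27184 = (10053*(-1/6838) + (501/9274)*(1/9993)) - 27184 = (-10053/6838 + 167/30891694) - 27184 = -77638264459/52809350893 - 27184 = -1435647032939771/52809350893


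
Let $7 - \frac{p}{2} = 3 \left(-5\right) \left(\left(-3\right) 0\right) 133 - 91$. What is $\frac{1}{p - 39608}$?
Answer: $- \frac{1}{39412} \approx -2.5373 \cdot 10^{-5}$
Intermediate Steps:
$p = 196$ ($p = 14 - 2 \left(3 \left(-5\right) \left(\left(-3\right) 0\right) 133 - 91\right) = 14 - 2 \left(\left(-15\right) 0 \cdot 133 - 91\right) = 14 - 2 \left(0 \cdot 133 - 91\right) = 14 - 2 \left(0 - 91\right) = 14 - -182 = 14 + 182 = 196$)
$\frac{1}{p - 39608} = \frac{1}{196 - 39608} = \frac{1}{-39412} = - \frac{1}{39412}$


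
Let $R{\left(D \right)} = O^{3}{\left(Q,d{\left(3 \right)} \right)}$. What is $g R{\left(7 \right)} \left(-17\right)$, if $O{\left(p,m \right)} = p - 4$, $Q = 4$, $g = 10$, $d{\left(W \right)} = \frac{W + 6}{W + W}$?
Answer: $0$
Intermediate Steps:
$d{\left(W \right)} = \frac{6 + W}{2 W}$
$O{\left(p,m \right)} = -4 + p$ ($O{\left(p,m \right)} = p - 4 = -4 + p$)
$R{\left(D \right)} = 0$ ($R{\left(D \right)} = \left(-4 + 4\right)^{3} = 0^{3} = 0$)
$g R{\left(7 \right)} \left(-17\right) = 10 \cdot 0 \left(-17\right) = 0 \left(-17\right) = 0$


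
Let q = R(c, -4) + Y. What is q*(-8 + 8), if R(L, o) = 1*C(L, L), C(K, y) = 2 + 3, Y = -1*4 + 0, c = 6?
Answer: 0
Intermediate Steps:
Y = -4 (Y = -4 + 0 = -4)
C(K, y) = 5
R(L, o) = 5 (R(L, o) = 1*5 = 5)
q = 1 (q = 5 - 4 = 1)
q*(-8 + 8) = 1*(-8 + 8) = 1*0 = 0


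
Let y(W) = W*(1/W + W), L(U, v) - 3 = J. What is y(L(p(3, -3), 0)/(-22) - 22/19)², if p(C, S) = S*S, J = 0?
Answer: 218467434025/30528476176 ≈ 7.1562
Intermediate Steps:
p(C, S) = S²
L(U, v) = 3 (L(U, v) = 3 + 0 = 3)
y(W) = W*(W + 1/W)
y(L(p(3, -3), 0)/(-22) - 22/19)² = (1 + (3/(-22) - 22/19)²)² = (1 + (3*(-1/22) - 22*1/19)²)² = (1 + (-3/22 - 22/19)²)² = (1 + (-541/418)²)² = (1 + 292681/174724)² = (467405/174724)² = 218467434025/30528476176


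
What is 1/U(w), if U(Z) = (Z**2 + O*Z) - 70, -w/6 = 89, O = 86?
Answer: 1/239162 ≈ 4.1813e-6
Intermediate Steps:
w = -534 (w = -6*89 = -534)
U(Z) = -70 + Z**2 + 86*Z (U(Z) = (Z**2 + 86*Z) - 70 = -70 + Z**2 + 86*Z)
1/U(w) = 1/(-70 + (-534)**2 + 86*(-534)) = 1/(-70 + 285156 - 45924) = 1/239162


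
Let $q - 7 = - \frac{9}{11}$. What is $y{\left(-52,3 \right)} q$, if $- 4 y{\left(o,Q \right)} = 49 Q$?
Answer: $- \frac{2499}{11} \approx -227.18$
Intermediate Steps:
$q = \frac{68}{11}$ ($q = 7 - \frac{9}{11} = \frac{68}{11} \approx 6.1818$)
$y{\left(o,Q \right)} = - \frac{49 Q}{4}$
$y{\left(-52,3 \right)} q = \left(- \frac{49}{4}\right) 3 \cdot \frac{68}{11} = \left(- \frac{147}{4}\right) \frac{68}{11} = - \frac{2499}{11}$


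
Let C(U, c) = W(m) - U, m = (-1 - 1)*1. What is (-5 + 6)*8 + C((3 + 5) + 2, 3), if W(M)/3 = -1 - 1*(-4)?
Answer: 7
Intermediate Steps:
m = -2 (m = -2*1 = -2)
W(M) = 9 (W(M) = 3*(-1 - 1*(-4)) = 3*(-1 + 4) = 3*3 = 9)
C(U, c) = 9 - U
(-5 + 6)*8 + C((3 + 5) + 2, 3) = (-5 + 6)*8 + (9 - ((3 + 5) + 2)) = 1*8 + (9 - (8 + 2)) = 8 + (9 - 1*10) = 8 + (9 - 10) = 8 - 1 = 7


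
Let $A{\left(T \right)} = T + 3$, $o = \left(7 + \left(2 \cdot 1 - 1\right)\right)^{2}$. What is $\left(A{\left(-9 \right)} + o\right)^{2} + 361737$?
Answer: $365101$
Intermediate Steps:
$o = 64$ ($o = \left(7 + \left(2 - 1\right)\right)^{2} = \left(7 + 1\right)^{2} = 8^{2} = 64$)
$A{\left(T \right)} = 3 + T$
$\left(A{\left(-9 \right)} + o\right)^{2} + 361737 = \left(\left(3 - 9\right) + 64\right)^{2} + 361737 = \left(-6 + 64\right)^{2} + 361737 = 58^{2} + 361737 = 3364 + 361737 = 365101$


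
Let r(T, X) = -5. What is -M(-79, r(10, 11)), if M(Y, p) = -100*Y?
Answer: -7900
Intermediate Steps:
-M(-79, r(10, 11)) = -(-100)*(-79) = -1*7900 = -7900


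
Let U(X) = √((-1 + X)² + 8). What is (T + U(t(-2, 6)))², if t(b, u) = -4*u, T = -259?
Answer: (259 - √633)² ≈ 54681.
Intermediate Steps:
U(X) = √(8 + (-1 + X)²)
(T + U(t(-2, 6)))² = (-259 + √(8 + (-1 - 4*6)²))² = (-259 + √(8 + (-1 - 24)²))² = (-259 + √(8 + (-25)²))² = (-259 + √(8 + 625))² = (-259 + √633)²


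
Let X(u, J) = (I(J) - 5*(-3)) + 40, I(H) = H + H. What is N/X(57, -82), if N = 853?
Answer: -853/109 ≈ -7.8257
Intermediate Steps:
I(H) = 2*H
X(u, J) = 55 + 2*J (X(u, J) = (2*J - 5*(-3)) + 40 = (2*J + 15) + 40 = (15 + 2*J) + 40 = 55 + 2*J)
N/X(57, -82) = 853/(55 + 2*(-82)) = 853/(55 - 164) = 853/(-109) = 853*(-1/109) = -853/109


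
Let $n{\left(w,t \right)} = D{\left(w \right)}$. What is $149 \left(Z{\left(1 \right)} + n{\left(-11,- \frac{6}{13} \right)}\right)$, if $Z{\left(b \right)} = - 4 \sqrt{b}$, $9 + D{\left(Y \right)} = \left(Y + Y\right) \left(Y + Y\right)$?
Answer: $70179$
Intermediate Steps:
$D{\left(Y \right)} = -9 + 4 Y^{2}$ ($D{\left(Y \right)} = -9 + \left(Y + Y\right) \left(Y + Y\right) = -9 + 2 Y 2 Y = -9 + 4 Y^{2}$)
$n{\left(w,t \right)} = -9 + 4 w^{2}$
$149 \left(Z{\left(1 \right)} + n{\left(-11,- \frac{6}{13} \right)}\right) = 149 \left(- 4 \sqrt{1} - \left(9 - 4 \left(-11\right)^{2}\right)\right) = 149 \left(\left(-4\right) 1 + \left(-9 + 4 \cdot 121\right)\right) = 149 \left(-4 + \left(-9 + 484\right)\right) = 149 \left(-4 + 475\right) = 149 \cdot 471 = 70179$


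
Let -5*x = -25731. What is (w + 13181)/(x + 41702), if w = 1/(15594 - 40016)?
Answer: 1609531905/5720633702 ≈ 0.28136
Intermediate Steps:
x = 25731/5 (x = -⅕*(-25731) = 25731/5 ≈ 5146.2)
w = -1/24422 (w = 1/(-24422) = -1/24422 ≈ -4.0947e-5)
(w + 13181)/(x + 41702) = (-1/24422 + 13181)/(25731/5 + 41702) = 321906381/(24422*(234241/5)) = (321906381/24422)*(5/234241) = 1609531905/5720633702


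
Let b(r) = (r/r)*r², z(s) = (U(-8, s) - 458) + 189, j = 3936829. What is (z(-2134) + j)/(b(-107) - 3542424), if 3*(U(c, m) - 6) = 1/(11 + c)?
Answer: -7085819/6355755 ≈ -1.1149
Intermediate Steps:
U(c, m) = 6 + 1/(3*(11 + c))
z(s) = -2366/9 (z(s) = ((199 + 18*(-8))/(3*(11 - 8)) - 458) + 189 = ((⅓)*(199 - 144)/3 - 458) + 189 = ((⅓)*(⅓)*55 - 458) + 189 = (55/9 - 458) + 189 = -4067/9 + 189 = -2366/9)
b(r) = r² (b(r) = 1*r² = r²)
(z(-2134) + j)/(b(-107) - 3542424) = (-2366/9 + 3936829)/((-107)² - 3542424) = 35429095/(9*(11449 - 3542424)) = (35429095/9)/(-3530975) = (35429095/9)*(-1/3530975) = -7085819/6355755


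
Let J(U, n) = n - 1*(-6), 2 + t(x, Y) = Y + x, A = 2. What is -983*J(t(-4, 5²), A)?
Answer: -7864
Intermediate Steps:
t(x, Y) = -2 + Y + x (t(x, Y) = -2 + (Y + x) = -2 + Y + x)
J(U, n) = 6 + n (J(U, n) = n + 6 = 6 + n)
-983*J(t(-4, 5²), A) = -983*(6 + 2) = -983*8 = -7864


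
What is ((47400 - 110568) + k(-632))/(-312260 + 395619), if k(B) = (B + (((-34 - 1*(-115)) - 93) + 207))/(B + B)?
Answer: -79843915/105365776 ≈ -0.75778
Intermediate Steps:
k(B) = (195 + B)/(2*B) (k(B) = (B + (((-34 + 115) - 93) + 207))/((2*B)) = (B + ((81 - 93) + 207))*(1/(2*B)) = (B + (-12 + 207))*(1/(2*B)) = (B + 195)*(1/(2*B)) = (195 + B)*(1/(2*B)) = (195 + B)/(2*B))
((47400 - 110568) + k(-632))/(-312260 + 395619) = ((47400 - 110568) + (½)*(195 - 632)/(-632))/(-312260 + 395619) = (-63168 + (½)*(-1/632)*(-437))/83359 = (-63168 + 437/1264)*(1/83359) = -79843915/1264*1/83359 = -79843915/105365776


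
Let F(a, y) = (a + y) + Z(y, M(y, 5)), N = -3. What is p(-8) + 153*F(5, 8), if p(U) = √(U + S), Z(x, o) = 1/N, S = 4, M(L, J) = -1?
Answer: 1938 + 2*I ≈ 1938.0 + 2.0*I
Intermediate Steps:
Z(x, o) = -⅓ (Z(x, o) = 1/(-3) = -⅓)
F(a, y) = -⅓ + a + y (F(a, y) = (a + y) - ⅓ = -⅓ + a + y)
p(U) = √(4 + U) (p(U) = √(U + 4) = √(4 + U))
p(-8) + 153*F(5, 8) = √(4 - 8) + 153*(-⅓ + 5 + 8) = √(-4) + 153*(38/3) = 2*I + 1938 = 1938 + 2*I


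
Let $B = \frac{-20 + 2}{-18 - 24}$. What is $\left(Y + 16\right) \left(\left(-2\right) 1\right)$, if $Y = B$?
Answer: $- \frac{230}{7} \approx -32.857$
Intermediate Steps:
$B = \frac{3}{7}$ ($B = - \frac{18}{-42} = \left(-18\right) \left(- \frac{1}{42}\right) = \frac{3}{7} \approx 0.42857$)
$Y = \frac{3}{7} \approx 0.42857$
$\left(Y + 16\right) \left(\left(-2\right) 1\right) = \left(\frac{3}{7} + 16\right) \left(\left(-2\right) 1\right) = \frac{115}{7} \left(-2\right) = - \frac{230}{7}$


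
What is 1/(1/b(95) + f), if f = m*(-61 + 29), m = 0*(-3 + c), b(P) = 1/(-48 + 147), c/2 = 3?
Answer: 1/99 ≈ 0.010101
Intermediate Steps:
c = 6 (c = 2*3 = 6)
b(P) = 1/99
m = 0 (m = 0*(-3 + 6) = 0*3 = 0)
f = 0 (f = 0*(-61 + 29) = 0*(-32) = 0)
1/(1/b(95) + f) = 1/(1/(1/99) + 0) = 1/(99 + 0) = 1/99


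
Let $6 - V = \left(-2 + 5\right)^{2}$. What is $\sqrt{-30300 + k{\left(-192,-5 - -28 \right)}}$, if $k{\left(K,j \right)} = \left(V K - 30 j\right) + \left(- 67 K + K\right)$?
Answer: $i \sqrt{17742} \approx 133.2 i$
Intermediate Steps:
$V = -3$ ($V = 6 - \left(-2 + 5\right)^{2} = 6 - 3^{2} = 6 - 9 = -3$)
$k{\left(K,j \right)} = - 69 K - 30 j$ ($k{\left(K,j \right)} = \left(- 3 K - 30 j\right) + \left(- 67 K + K\right) = \left(- 30 j - 3 K\right) - 66 K = - 69 K - 30 j$)
$\sqrt{-30300 + k{\left(-192,-5 - -28 \right)}} = \sqrt{-30300 - \left(-13248 + 30 \left(-5 - -28\right)\right)} = \sqrt{-30300 + \left(13248 - 30 \left(-5 + 28\right)\right)} = \sqrt{-30300 + \left(13248 - 690\right)} = \sqrt{-30300 + 12558} = \sqrt{-17742} = i \sqrt{17742}$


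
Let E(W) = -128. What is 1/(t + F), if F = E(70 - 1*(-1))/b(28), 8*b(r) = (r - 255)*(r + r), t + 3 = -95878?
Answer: -1589/152354781 ≈ -1.0430e-5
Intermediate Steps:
t = -95881 (t = -3 - 95878 = -95881)
b(r) = r*(-255 + r)/4 (b(r) = ((r - 255)*(r + r))/8 = ((-255 + r)*(2*r))/8 = (2*r*(-255 + r))/8 = r*(-255 + r)/4)
F = 128/1589 (F = -128*1/(7*(-255 + 28)) = -128/((1/4)*28*(-227)) = -128/(-1589) = -128*(-1/1589) = 128/1589 ≈ 0.080554)
1/(t + F) = 1/(-95881 + 128/1589) = 1/(-152354781/1589) = -1589/152354781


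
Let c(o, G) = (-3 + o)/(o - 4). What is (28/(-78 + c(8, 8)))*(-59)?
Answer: 6608/307 ≈ 21.524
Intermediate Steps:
c(o, G) = (-3 + o)/(-4 + o)
(28/(-78 + c(8, 8)))*(-59) = (28/(-78 + (-3 + 8)/(-4 + 8)))*(-59) = (28/(-78 + 5/4))*(-59) = (28/(-307/4))*(-59) = (28*(-4/307))*(-59) = -112/307*(-59) = 6608/307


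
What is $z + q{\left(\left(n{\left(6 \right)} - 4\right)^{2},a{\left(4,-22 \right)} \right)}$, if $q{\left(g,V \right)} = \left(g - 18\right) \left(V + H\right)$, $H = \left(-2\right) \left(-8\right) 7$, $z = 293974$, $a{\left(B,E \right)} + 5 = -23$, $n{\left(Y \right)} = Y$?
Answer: $292798$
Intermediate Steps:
$a{\left(B,E \right)} = -28$ ($a{\left(B,E \right)} = -5 - 23 = -28$)
$H = 112$ ($H = 16 \cdot 7 = 112$)
$q{\left(g,V \right)} = \left(-18 + g\right) \left(112 + V\right)$ ($q{\left(g,V \right)} = \left(g - 18\right) \left(V + 112\right) = \left(-18 + g\right) \left(112 + V\right)$)
$z + q{\left(\left(n{\left(6 \right)} - 4\right)^{2},a{\left(4,-22 \right)} \right)} = 293974 - \left(1512 - 84 \left(6 - 4\right)^{2}\right) = 293974 + \left(-2016 + 504 + 112 \cdot 2^{2} - 28 \cdot 2^{2}\right) = 293974 + \left(-2016 + 504 + 112 \cdot 4 - 112\right) = 293974 + \left(-2016 + 504 + 448 - 112\right) = 293974 - 1176 = 292798$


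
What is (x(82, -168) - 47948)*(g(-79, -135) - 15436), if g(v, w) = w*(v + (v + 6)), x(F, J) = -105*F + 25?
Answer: -287413772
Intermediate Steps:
x(F, J) = 25 - 105*F
g(v, w) = w*(6 + 2*v) (g(v, w) = w*(v + (6 + v)) = w*(6 + 2*v))
(x(82, -168) - 47948)*(g(-79, -135) - 15436) = ((25 - 105*82) - 47948)*(2*(-135)*(3 - 79) - 15436) = ((25 - 8610) - 47948)*(2*(-135)*(-76) - 15436) = (-8585 - 47948)*(20520 - 15436) = -56533*5084 = -287413772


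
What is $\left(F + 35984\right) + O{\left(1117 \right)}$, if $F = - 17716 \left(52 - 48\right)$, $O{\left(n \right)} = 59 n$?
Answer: $31023$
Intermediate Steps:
$F = -70864$ ($F = - 17716 \left(52 - 48\right) = \left(-17716\right) 4 = -70864$)
$\left(F + 35984\right) + O{\left(1117 \right)} = \left(-70864 + 35984\right) + 59 \cdot 1117 = -34880 + 65903 = 31023$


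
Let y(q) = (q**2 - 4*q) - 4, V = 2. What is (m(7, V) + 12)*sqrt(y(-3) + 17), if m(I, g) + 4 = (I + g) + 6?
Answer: 23*sqrt(34) ≈ 134.11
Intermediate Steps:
y(q) = -4 + q**2 - 4*q
m(I, g) = 2 + I + g (m(I, g) = -4 + ((I + g) + 6) = -4 + (6 + I + g) = 2 + I + g)
(m(7, V) + 12)*sqrt(y(-3) + 17) = ((2 + 7 + 2) + 12)*sqrt((-4 + (-3)**2 - 4*(-3)) + 17) = (11 + 12)*sqrt((-4 + 9 + 12) + 17) = 23*sqrt(17 + 17) = 23*sqrt(34)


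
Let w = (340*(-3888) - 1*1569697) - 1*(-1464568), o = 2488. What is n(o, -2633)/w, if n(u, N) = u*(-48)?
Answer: 39808/475683 ≈ 0.083686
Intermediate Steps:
n(u, N) = -48*u
w = -1427049 (w = (-1321920 - 1569697) + 1464568 = -2891617 + 1464568 = -1427049)
n(o, -2633)/w = -48*2488/(-1427049) = -119424*(-1/1427049) = 39808/475683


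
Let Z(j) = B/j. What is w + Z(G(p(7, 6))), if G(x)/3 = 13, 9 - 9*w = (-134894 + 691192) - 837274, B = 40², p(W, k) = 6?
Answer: 3657605/117 ≈ 31262.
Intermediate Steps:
B = 1600
w = 280985/9 (w = 1 - ((-134894 + 691192) - 837274)/9 = 1 - (556298 - 837274)/9 = 1 - ⅑*(-280976) = 1 + 280976/9 = 280985/9 ≈ 31221.)
G(x) = 39 (G(x) = 3*13 = 39)
Z(j) = 1600/j
w + Z(G(p(7, 6))) = 280985/9 + 1600/39 = 3657605/117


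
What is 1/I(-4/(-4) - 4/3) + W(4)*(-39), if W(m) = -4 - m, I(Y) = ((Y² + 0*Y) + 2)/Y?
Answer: 5925/19 ≈ 311.84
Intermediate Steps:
I(Y) = (2 + Y²)/Y (I(Y) = ((Y² + 0) + 2)/Y = (Y² + 2)/Y = (2 + Y²)/Y)
1/I(-4/(-4) - 4/3) + W(4)*(-39) = 1/((-4/(-4) - 4/3) + 2/(-4/(-4) - 4/3)) + (-4 - 1*4)*(-39) = 1/((-4*(-¼) - 4*⅓) + 2/(-4*(-¼) - 4*⅓)) + (-4 - 4)*(-39) = 1/((1 - 4/3) + 2/(1 - 4/3)) - 8*(-39) = 1/(-⅓ + 2/(-⅓)) + 312 = 1/(-⅓ + 2*(-3)) + 312 = 1/(-⅓ - 6) + 312 = 1/(-19/3) + 312 = 1*(-3/19) + 312 = -3/19 + 312 = 5925/19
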